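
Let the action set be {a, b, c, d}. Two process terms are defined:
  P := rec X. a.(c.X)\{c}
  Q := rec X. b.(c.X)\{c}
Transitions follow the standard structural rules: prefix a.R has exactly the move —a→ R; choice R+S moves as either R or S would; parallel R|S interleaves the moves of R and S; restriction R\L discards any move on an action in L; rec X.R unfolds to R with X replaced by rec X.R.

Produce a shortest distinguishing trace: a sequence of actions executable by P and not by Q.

Reachable graph of P (2 states):
  m0 = rec X. a.(c.X)\{c} :: --a--▸ m1
  m1 = (c.(rec X. a.(c.X)\{c}))\{c} :: deadlocked
Reachable graph of Q (2 states):
  n0 = rec X. b.(c.X)\{c} :: --b--▸ n1
  n1 = (c.(rec X. b.(c.X)\{c}))\{c} :: deadlocked
Executing a from P (initial set {m0}):
  step 1 (a): {m1}
  P completes σ.
Executing a from Q (initial set {n0}):
  step 1 (a): ∅  — Q cannot continue

a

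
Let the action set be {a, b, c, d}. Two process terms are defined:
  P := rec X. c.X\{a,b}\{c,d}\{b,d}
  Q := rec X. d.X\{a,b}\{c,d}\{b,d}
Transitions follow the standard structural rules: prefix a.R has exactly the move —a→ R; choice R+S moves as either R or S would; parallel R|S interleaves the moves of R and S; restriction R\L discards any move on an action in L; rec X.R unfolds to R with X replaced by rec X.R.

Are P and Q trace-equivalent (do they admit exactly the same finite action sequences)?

trace-distinct — witness ⟨c⟩

LTS(P): 2 reachable states
  p0 = rec X. c.X\{a,b}\{c,d}\{b,d} has moves --c--▸ p1
  p1 = (rec X. c.X\{a,b}\{c,d}\{b,d})\{a,b}\{c,d}\{b,d} has moves ·
LTS(Q): 2 reachable states
  q0 = rec X. d.X\{a,b}\{c,d}\{b,d} has moves --d--▸ q1
  q1 = (rec X. d.X\{a,b}\{c,d}\{b,d})\{a,b}\{c,d}\{b,d} has moves ·
Executing c from P (initial set {p0}):
  [1] c ⇒ {p1}
  P completes σ.
Executing c from Q (initial set {q0}):
  [1] c ⇒ ∅ (Q stuck)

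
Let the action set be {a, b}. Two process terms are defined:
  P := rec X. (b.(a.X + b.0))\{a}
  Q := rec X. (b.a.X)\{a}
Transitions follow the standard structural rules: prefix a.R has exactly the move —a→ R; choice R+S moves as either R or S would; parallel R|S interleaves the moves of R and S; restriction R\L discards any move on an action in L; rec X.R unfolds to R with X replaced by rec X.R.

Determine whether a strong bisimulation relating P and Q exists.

Reachable graph of P (3 states):
  m0 = rec X. (b.(a.X + b.0))\{a} has moves —b→ m1
  m1 = (a.(rec X. (b.(a.X + b.0))\{a}) + b.0)\{a} has moves —b→ m2
  m2 = 0\{a} has moves deadlocked
Reachable graph of Q (2 states):
  n0 = rec X. (b.a.X)\{a} has moves —b→ n1
  n1 = (a.(rec X. (b.a.X)\{a}))\{a} has moves deadlocked
Coarsest stable partition (strong bisimilarity classes):
  B0 = {m0}
  B1 = {m1, n0}
  B2 = {m2, n1}
m0 ∈ B0, n0 ∈ B1 → different blocks

not bisimilar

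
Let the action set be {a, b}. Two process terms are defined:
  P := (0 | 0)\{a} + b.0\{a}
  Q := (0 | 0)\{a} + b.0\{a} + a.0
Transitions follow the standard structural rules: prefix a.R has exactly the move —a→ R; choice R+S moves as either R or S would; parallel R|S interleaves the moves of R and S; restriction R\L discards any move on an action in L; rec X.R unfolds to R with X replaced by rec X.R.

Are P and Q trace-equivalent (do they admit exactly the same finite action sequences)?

NO — witness ⟨a⟩

Reachable graph of P (2 states):
  m0 = (0 | 0)\{a} + b.0\{a} | ··b··> m1
  m1 = 0\{a} | ∅
Reachable graph of Q (3 states):
  n0 = (0 | 0)\{a} + b.0\{a} + a.0 | ··a··> n1, ··b··> n2
  n1 = 0 | ∅
  n2 = 0\{a} | ∅
Trace ⟨a⟩ through Q, begin at {n0}:
  after a @ step 1: {n1}
  Q completes σ.
Trace ⟨a⟩ through P, begin at {m0}:
  after a @ step 1: ∅  — P cannot continue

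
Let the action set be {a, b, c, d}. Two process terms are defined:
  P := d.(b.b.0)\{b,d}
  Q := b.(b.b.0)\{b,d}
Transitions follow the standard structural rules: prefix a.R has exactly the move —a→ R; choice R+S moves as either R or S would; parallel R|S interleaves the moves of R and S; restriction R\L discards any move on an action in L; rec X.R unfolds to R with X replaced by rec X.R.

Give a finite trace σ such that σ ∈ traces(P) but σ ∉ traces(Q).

d

P's transition system — 2 states:
  u0 = d.(b.b.0)\{b,d} | —d→ u1
  u1 = (b.b.0)\{b,d} | ·
Q's transition system — 2 states:
  v0 = b.(b.b.0)\{b,d} | —b→ v1
  v1 = (b.b.0)\{b,d} | ·
Trace ⟨d⟩ through P, begin at {u0}:
  [1] d ⇒ {u1}
  — P admits the full trace.
Trace ⟨d⟩ through Q, begin at {v0}:
  [1] d ⇒ no successor for Q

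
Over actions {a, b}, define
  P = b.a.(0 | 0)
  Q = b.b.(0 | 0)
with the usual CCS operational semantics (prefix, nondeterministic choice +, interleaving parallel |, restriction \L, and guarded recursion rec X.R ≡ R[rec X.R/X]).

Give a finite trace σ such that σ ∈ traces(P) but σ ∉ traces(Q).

ba

Reachable graph of P (3 states):
  u0 = b.a.(0 | 0) → =b=> u1
  u1 = a.(0 | 0) → =a=> u2
  u2 = 0 | 0 → ∅
Reachable graph of Q (3 states):
  v0 = b.b.(0 | 0) → =b=> v1
  v1 = b.(0 | 0) → =b=> v2
  v2 = 0 | 0 → ∅
Executing ba from P (initial set {u0}):
  after b @ step 1: {u1}
  after a @ step 2: {u2}
  ✓ P
Executing ba from Q (initial set {v0}):
  after b @ step 1: {v1}
  after a @ step 2: no successor for Q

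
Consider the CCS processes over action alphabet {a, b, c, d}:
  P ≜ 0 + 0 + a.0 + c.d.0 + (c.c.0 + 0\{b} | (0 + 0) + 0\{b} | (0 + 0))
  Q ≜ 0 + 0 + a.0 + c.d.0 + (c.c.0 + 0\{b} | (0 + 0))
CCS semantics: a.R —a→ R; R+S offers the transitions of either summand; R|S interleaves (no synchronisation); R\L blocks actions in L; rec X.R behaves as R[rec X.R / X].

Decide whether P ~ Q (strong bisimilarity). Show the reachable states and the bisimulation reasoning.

YES

LTS(P): 4 reachable states
  m0 = 0 + 0 + a.0 + c.d.0 + (c.c.0 + 0\{b} | (0 + 0) + 0\{b} | (0 + 0)) ⊢ --a--▸ m1, --c--▸ m2, --c--▸ m3
  m1 = 0 ⊢ stopped
  m2 = c.0 ⊢ --c--▸ m1
  m3 = d.0 ⊢ --d--▸ m1
LTS(Q): 4 reachable states
  n0 = 0 + 0 + a.0 + c.d.0 + (c.c.0 + 0\{b} | (0 + 0)) ⊢ --a--▸ n1, --c--▸ n2, --c--▸ n3
  n1 = 0 ⊢ stopped
  n2 = c.0 ⊢ --c--▸ n1
  n3 = d.0 ⊢ --d--▸ n1
Bisimilarity quotient blocks:
  B0 = {m0, n0}
  B1 = {m1, n1}
  B2 = {m2, n2}
  B3 = {m3, n3}
m0 ∈ B0, n0 ∈ B0 → same block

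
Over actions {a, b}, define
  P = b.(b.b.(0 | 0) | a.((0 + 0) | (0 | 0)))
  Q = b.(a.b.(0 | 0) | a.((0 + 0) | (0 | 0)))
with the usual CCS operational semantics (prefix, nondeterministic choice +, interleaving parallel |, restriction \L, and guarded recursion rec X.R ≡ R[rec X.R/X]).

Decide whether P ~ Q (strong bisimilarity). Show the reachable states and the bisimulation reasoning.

Reachable graph of P (7 states):
  m0 = b.(b.b.(0 | 0) | a.((0 + 0) | (0 | 0))) ⊢ -b-> m1
  m1 = b.b.(0 | 0) | a.((0 + 0) | (0 | 0)) ⊢ -a-> m2, -b-> m3
  m2 = b.b.(0 | 0) | ((0 + 0) | (0 | 0)) ⊢ -b-> m4
  m3 = b.(0 | 0) | a.((0 + 0) | (0 | 0)) ⊢ -a-> m4, -b-> m5
  m4 = b.(0 | 0) | ((0 + 0) | (0 | 0)) ⊢ -b-> m6
  m5 = 0 | 0 | a.((0 + 0) | (0 | 0)) ⊢ -a-> m6
  m6 = 0 | 0 | ((0 + 0) | (0 | 0)) ⊢ (no moves)
Reachable graph of Q (7 states):
  n0 = b.(a.b.(0 | 0) | a.((0 + 0) | (0 | 0))) ⊢ -b-> n1
  n1 = a.b.(0 | 0) | a.((0 + 0) | (0 | 0)) ⊢ -a-> n2, -a-> n3
  n2 = a.b.(0 | 0) | ((0 + 0) | (0 | 0)) ⊢ -a-> n4
  n3 = b.(0 | 0) | a.((0 + 0) | (0 | 0)) ⊢ -a-> n4, -b-> n5
  n4 = b.(0 | 0) | ((0 + 0) | (0 | 0)) ⊢ -b-> n6
  n5 = 0 | 0 | a.((0 + 0) | (0 | 0)) ⊢ -a-> n6
  n6 = 0 | 0 | ((0 + 0) | (0 | 0)) ⊢ (no moves)
Bisimilarity quotient blocks:
  B0 = {m0}
  B1 = {m1}
  B2 = {m3, n3}
  B3 = {m5, n5}
  B4 = {m6, n6}
  B5 = {m4, n4}
  B6 = {m2}
  B7 = {n0}
  B8 = {n1}
  B9 = {n2}
m0 ∈ B0, n0 ∈ B7 → different blocks

P ≁ Q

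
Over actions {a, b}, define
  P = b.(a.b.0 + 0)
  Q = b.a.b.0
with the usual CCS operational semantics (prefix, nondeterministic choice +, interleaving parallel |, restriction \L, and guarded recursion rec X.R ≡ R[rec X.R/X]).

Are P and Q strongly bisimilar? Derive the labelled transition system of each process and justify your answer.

P's transition system — 4 states:
  u0 = b.(a.b.0 + 0) ⊢ --b--▸ u1
  u1 = a.b.0 + 0 ⊢ --a--▸ u2
  u2 = b.0 ⊢ --b--▸ u3
  u3 = 0 ⊢ stopped
Q's transition system — 4 states:
  v0 = b.a.b.0 ⊢ --b--▸ v1
  v1 = a.b.0 ⊢ --a--▸ v2
  v2 = b.0 ⊢ --b--▸ v3
  v3 = 0 ⊢ stopped
Bisimilarity quotient blocks:
  B0 = {u0, v0}
  B1 = {u1, v1}
  B2 = {u2, v2}
  B3 = {u3, v3}
u0 ∈ B0, v0 ∈ B0 → same block

P ~ Q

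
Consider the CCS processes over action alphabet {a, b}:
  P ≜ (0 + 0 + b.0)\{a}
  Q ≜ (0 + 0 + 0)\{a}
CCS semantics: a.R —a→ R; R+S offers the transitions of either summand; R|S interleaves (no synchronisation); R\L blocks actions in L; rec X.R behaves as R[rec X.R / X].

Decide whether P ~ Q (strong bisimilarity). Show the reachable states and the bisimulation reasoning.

LTS(P): 2 reachable states
  u0 = (0 + 0 + b.0)\{a} has moves -b-> u1
  u1 = 0\{a} has moves ∅
LTS(Q): 1 reachable states
  v0 = (0 + 0 + 0)\{a} has moves ∅
Bisimilarity quotient blocks:
  B0 = {u0}
  B1 = {u1, v0}
u0 ∈ B0, v0 ∈ B1 → different blocks

NO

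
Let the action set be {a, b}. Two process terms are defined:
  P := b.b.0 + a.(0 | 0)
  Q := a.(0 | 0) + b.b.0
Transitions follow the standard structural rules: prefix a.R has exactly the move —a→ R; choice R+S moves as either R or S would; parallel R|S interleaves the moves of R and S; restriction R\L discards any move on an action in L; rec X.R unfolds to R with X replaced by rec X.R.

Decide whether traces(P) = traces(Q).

trace-equivalent

P's transition system — 4 states:
  m0 = b.b.0 + a.(0 | 0) :: ··a··> m1, ··b··> m2
  m1 = 0 | 0 :: deadlocked
  m2 = b.0 :: ··b··> m3
  m3 = 0 :: deadlocked
Q's transition system — 4 states:
  n0 = a.(0 | 0) + b.b.0 :: ··a··> n1, ··b··> n2
  n1 = 0 | 0 :: deadlocked
  n2 = b.0 :: ··b··> n3
  n3 = 0 :: deadlocked
Partition-refinement fixed point:
  B0 = {m0, n0}
  B1 = {m1, m3, n1, n3}
  B2 = {m2, n2}
m0 ∈ B0, n0 ∈ B0 → same block
Bisimilar ⇒ trace-equivalent.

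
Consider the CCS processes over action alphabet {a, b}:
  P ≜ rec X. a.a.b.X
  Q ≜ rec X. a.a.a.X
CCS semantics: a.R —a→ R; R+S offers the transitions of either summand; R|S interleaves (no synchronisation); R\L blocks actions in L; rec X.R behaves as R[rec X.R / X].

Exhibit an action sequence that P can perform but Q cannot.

aab

P's transition system — 3 states:
  u0 = rec X. a.a.b.X → =a=> u1
  u1 = a.b.(rec X. a.a.b.X) → =a=> u2
  u2 = b.(rec X. a.a.b.X) → =b=> u0
Q's transition system — 3 states:
  v0 = rec X. a.a.a.X → =a=> v1
  v1 = a.a.(rec X. a.a.a.X) → =a=> v2
  v2 = a.(rec X. a.a.a.X) → =a=> v0
Run σ = ⟨aab⟩ on P: start {u0}
  [1] a ⇒ {u1}
  [2] a ⇒ {u2}
  [3] b ⇒ {u0}
  ✓ P
Run σ = ⟨aab⟩ on Q: start {v0}
  [1] a ⇒ {v1}
  [2] a ⇒ {v2}
  [3] b ⇒ ∅ (Q stuck)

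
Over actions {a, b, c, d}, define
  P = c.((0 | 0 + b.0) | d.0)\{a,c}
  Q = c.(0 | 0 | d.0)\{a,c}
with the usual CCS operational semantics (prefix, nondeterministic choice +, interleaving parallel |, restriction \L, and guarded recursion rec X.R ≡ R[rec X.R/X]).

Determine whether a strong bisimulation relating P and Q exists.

LTS(P): 5 reachable states
  u0 = c.((0 | 0 + b.0) | d.0)\{a,c} :: --c--▸ u1
  u1 = ((0 | 0 + b.0) | d.0)\{a,c} :: --b--▸ u2, --d--▸ u3
  u2 = (0 | d.0)\{a,c} :: --d--▸ u4
  u3 = ((0 | 0 + b.0) | 0)\{a,c} :: --b--▸ u4
  u4 = (0 | 0)\{a,c} :: ·
LTS(Q): 3 reachable states
  v0 = c.(0 | 0 | d.0)\{a,c} :: --c--▸ v1
  v1 = (0 | 0 | d.0)\{a,c} :: --d--▸ v2
  v2 = (0 | 0 | 0)\{a,c} :: ·
Partition-refinement fixed point:
  B0 = {u0}
  B1 = {u1}
  B2 = {u3}
  B3 = {u4, v2}
  B4 = {u2, v1}
  B5 = {v0}
u0 ∈ B0, v0 ∈ B5 → different blocks

not bisimilar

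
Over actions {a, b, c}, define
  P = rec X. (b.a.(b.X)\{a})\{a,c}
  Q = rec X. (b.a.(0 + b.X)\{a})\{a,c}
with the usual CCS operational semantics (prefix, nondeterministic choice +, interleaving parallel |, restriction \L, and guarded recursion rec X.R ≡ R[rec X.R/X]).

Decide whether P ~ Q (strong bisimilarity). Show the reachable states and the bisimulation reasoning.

P's transition system — 2 states:
  m0 = rec X. (b.a.(b.X)\{a})\{a,c} has moves ··b··> m1
  m1 = (a.(b.(rec X. (b.a.(b.X)\{a})\{a,c}))\{a})\{a,c} has moves ∅
Q's transition system — 2 states:
  n0 = rec X. (b.a.(0 + b.X)\{a})\{a,c} has moves ··b··> n1
  n1 = (a.(0 + b.(rec X. (b.a.(0 + b.X)\{a})\{a,c}))\{a})\{a,c} has moves ∅
Coarsest stable partition (strong bisimilarity classes):
  B0 = {m0, n0}
  B1 = {m1, n1}
m0 ∈ B0, n0 ∈ B0 → same block

P ~ Q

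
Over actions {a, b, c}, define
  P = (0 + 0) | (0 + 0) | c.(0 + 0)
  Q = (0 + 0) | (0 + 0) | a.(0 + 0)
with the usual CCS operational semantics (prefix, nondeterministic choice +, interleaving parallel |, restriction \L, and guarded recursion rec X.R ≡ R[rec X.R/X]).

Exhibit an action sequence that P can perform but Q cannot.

c

P's transition system — 2 states:
  u0 = (0 + 0) | (0 + 0) | c.(0 + 0) has moves ··c··> u1
  u1 = (0 + 0) | (0 + 0) | (0 + 0) has moves (no moves)
Q's transition system — 2 states:
  v0 = (0 + 0) | (0 + 0) | a.(0 + 0) has moves ··a··> v1
  v1 = (0 + 0) | (0 + 0) | (0 + 0) has moves (no moves)
Run σ = ⟨c⟩ on P: start {u0}
  after c @ step 1: {u1}
  ✓ P
Run σ = ⟨c⟩ on Q: start {v0}
  after c @ step 1: ∅  — Q cannot continue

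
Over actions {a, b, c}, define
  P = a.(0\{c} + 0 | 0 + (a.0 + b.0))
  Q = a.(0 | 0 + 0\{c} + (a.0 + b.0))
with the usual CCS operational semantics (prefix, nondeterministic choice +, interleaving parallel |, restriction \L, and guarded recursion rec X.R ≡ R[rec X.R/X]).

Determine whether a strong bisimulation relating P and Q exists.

bisimilar

LTS(P): 3 reachable states
  p0 = a.(0\{c} + 0 | 0 + (a.0 + b.0)) ⊢ --a--▸ p1
  p1 = 0\{c} + 0 | 0 + (a.0 + b.0) ⊢ --a--▸ p2, --b--▸ p2
  p2 = 0 ⊢ deadlocked
LTS(Q): 3 reachable states
  q0 = a.(0 | 0 + 0\{c} + (a.0 + b.0)) ⊢ --a--▸ q1
  q1 = 0 | 0 + 0\{c} + (a.0 + b.0) ⊢ --a--▸ q2, --b--▸ q2
  q2 = 0 ⊢ deadlocked
Partition-refinement fixed point:
  B0 = {p0, q0}
  B1 = {p1, q1}
  B2 = {p2, q2}
p0 ∈ B0, q0 ∈ B0 → same block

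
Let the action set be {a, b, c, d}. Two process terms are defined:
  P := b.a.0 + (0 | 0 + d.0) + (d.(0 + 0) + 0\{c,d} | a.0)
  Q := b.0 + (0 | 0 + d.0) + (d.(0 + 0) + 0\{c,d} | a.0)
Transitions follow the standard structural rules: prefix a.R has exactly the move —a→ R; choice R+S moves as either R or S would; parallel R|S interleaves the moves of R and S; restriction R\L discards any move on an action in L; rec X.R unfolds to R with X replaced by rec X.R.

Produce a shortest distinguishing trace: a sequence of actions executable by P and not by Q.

Reachable graph of P (5 states):
  s0 = b.a.0 + (0 | 0 + d.0) + (d.(0 + 0) + 0\{c,d} | a.0) | --a--▸ s1, --b--▸ s2, --d--▸ s3, --d--▸ s4
  s1 = 0\{c,d} | 0 | deadlocked
  s2 = a.0 | --a--▸ s3
  s3 = 0 | deadlocked
  s4 = 0 + 0 | deadlocked
Reachable graph of Q (4 states):
  t0 = b.0 + (0 | 0 + d.0) + (d.(0 + 0) + 0\{c,d} | a.0) | --a--▸ t1, --b--▸ t2, --d--▸ t2, --d--▸ t3
  t1 = 0\{c,d} | 0 | deadlocked
  t2 = 0 | deadlocked
  t3 = 0 + 0 | deadlocked
Run σ = ⟨ba⟩ on P: start {s0}
  after b @ step 1: {s2}
  after a @ step 2: {s3}
  P completes σ.
Run σ = ⟨ba⟩ on Q: start {t0}
  after b @ step 1: {t2}
  after a @ step 2: no successor for Q

ba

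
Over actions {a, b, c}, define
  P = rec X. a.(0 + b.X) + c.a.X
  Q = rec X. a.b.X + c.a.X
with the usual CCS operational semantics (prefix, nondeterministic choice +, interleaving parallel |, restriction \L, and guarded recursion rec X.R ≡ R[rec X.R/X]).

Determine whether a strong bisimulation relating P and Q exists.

bisimilar

Reachable graph of P (3 states):
  m0 = rec X. a.(0 + b.X) + c.a.X ⊢ ··a··> m1, ··c··> m2
  m1 = 0 + b.(rec X. a.(0 + b.X) + c.a.X) ⊢ ··b··> m0
  m2 = a.(rec X. a.(0 + b.X) + c.a.X) ⊢ ··a··> m0
Reachable graph of Q (3 states):
  n0 = rec X. a.b.X + c.a.X ⊢ ··a··> n1, ··c··> n2
  n1 = b.(rec X. a.b.X + c.a.X) ⊢ ··b··> n0
  n2 = a.(rec X. a.b.X + c.a.X) ⊢ ··a··> n0
Partition-refinement fixed point:
  B0 = {m0, n0}
  B1 = {m2, n2}
  B2 = {m1, n1}
m0 ∈ B0, n0 ∈ B0 → same block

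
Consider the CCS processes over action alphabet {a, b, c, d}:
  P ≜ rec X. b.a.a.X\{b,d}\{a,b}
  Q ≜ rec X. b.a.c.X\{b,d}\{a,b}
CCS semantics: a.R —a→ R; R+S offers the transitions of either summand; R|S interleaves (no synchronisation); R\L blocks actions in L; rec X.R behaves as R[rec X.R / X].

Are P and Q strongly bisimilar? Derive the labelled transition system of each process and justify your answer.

P ≁ Q

P's transition system — 4 states:
  m0 = rec X. b.a.a.X\{b,d}\{a,b} has moves ··b··> m1
  m1 = a.a.(rec X. b.a.a.X\{b,d}\{a,b})\{b,d}\{a,b} has moves ··a··> m2
  m2 = a.(rec X. b.a.a.X\{b,d}\{a,b})\{b,d}\{a,b} has moves ··a··> m3
  m3 = (rec X. b.a.a.X\{b,d}\{a,b})\{b,d}\{a,b} has moves stopped
Q's transition system — 4 states:
  n0 = rec X. b.a.c.X\{b,d}\{a,b} has moves ··b··> n1
  n1 = a.c.(rec X. b.a.c.X\{b,d}\{a,b})\{b,d}\{a,b} has moves ··a··> n2
  n2 = c.(rec X. b.a.c.X\{b,d}\{a,b})\{b,d}\{a,b} has moves ··c··> n3
  n3 = (rec X. b.a.c.X\{b,d}\{a,b})\{b,d}\{a,b} has moves stopped
Bisimilarity quotient blocks:
  B0 = {m0}
  B1 = {m1}
  B2 = {m2}
  B3 = {m3, n3}
  B4 = {n0}
  B5 = {n1}
  B6 = {n2}
m0 ∈ B0, n0 ∈ B4 → different blocks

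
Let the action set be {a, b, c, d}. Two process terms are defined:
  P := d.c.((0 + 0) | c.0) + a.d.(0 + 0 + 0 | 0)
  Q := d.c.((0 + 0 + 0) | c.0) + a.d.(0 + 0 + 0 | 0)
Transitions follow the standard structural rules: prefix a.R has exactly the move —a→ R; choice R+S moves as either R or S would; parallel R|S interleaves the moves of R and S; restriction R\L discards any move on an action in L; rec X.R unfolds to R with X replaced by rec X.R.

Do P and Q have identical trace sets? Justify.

LTS(P): 6 reachable states
  p0 = d.c.((0 + 0) | c.0) + a.d.(0 + 0 + 0 | 0) → --a--▸ p1, --d--▸ p2
  p1 = d.(0 + 0 + 0 | 0) → --d--▸ p3
  p2 = c.((0 + 0) | c.0) → --c--▸ p4
  p3 = 0 + 0 + 0 | 0 → stopped
  p4 = (0 + 0) | c.0 → --c--▸ p5
  p5 = (0 + 0) | 0 → stopped
LTS(Q): 6 reachable states
  q0 = d.c.((0 + 0 + 0) | c.0) + a.d.(0 + 0 + 0 | 0) → --a--▸ q1, --d--▸ q2
  q1 = d.(0 + 0 + 0 | 0) → --d--▸ q3
  q2 = c.((0 + 0 + 0) | c.0) → --c--▸ q4
  q3 = 0 + 0 + 0 | 0 → stopped
  q4 = (0 + 0 + 0) | c.0 → --c--▸ q5
  q5 = (0 + 0 + 0) | 0 → stopped
Partition-refinement fixed point:
  B0 = {p0, q0}
  B1 = {p2, q2}
  B2 = {p4, q4}
  B3 = {p3, p5, q3, q5}
  B4 = {p1, q1}
p0 ∈ B0, q0 ∈ B0 → same block
Bisimilar ⇒ trace-equivalent.

YES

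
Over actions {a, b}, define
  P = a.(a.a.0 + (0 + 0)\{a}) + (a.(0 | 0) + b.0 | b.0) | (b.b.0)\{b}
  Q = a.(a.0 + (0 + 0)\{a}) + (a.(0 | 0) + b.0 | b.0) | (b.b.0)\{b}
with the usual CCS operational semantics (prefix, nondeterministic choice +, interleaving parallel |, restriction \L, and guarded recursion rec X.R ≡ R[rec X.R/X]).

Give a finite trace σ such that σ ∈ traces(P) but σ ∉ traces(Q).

LTS(P): 7 reachable states
  s0 = a.(a.a.0 + (0 + 0)\{a}) + (a.(0 | 0) + b.0 | b.0) | (b.b.0)\{b} | --a--▸ s1, --a--▸ s2, --b--▸ s3, --b--▸ s4
  s1 = 0 | 0 | (b.b.0)\{b} | ·
  s2 = a.a.0 + (0 + 0)\{a} | --a--▸ s5
  s3 = 0 | b.0 | (b.b.0)\{b} | --b--▸ s1
  s4 = b.0 | 0 | (b.b.0)\{b} | --b--▸ s1
  s5 = a.0 | --a--▸ s6
  s6 = 0 | ·
LTS(Q): 6 reachable states
  t0 = a.(a.0 + (0 + 0)\{a}) + (a.(0 | 0) + b.0 | b.0) | (b.b.0)\{b} | --a--▸ t1, --a--▸ t2, --b--▸ t3, --b--▸ t4
  t1 = 0 | 0 | (b.b.0)\{b} | ·
  t2 = a.0 + (0 + 0)\{a} | --a--▸ t5
  t3 = 0 | b.0 | (b.b.0)\{b} | --b--▸ t1
  t4 = b.0 | 0 | (b.b.0)\{b} | --b--▸ t1
  t5 = 0 | ·
Trace ⟨aaa⟩ through P, begin at {s0}:
  step 1 (a): {s1, s2}
  step 2 (a): {s5}
  step 3 (a): {s6}
  ✓ P
Trace ⟨aaa⟩ through Q, begin at {t0}:
  step 1 (a): {t1, t2}
  step 2 (a): {t5}
  step 3 (a): ∅  — Q cannot continue

aaa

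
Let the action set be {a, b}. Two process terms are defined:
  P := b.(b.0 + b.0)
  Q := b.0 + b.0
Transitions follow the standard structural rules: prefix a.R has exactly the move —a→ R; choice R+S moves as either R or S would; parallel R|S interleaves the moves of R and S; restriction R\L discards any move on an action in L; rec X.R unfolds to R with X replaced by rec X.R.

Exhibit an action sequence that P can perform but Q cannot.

bb

P's transition system — 3 states:
  m0 = b.(b.0 + b.0) has moves =b=> m1
  m1 = b.0 + b.0 has moves =b=> m2
  m2 = 0 has moves ·
Q's transition system — 2 states:
  n0 = b.0 + b.0 has moves =b=> n1
  n1 = 0 has moves ·
Trace ⟨bb⟩ through P, begin at {m0}:
  [1] b ⇒ {m1}
  [2] b ⇒ {m2}
  ✓ P
Trace ⟨bb⟩ through Q, begin at {n0}:
  [1] b ⇒ {n1}
  [2] b ⇒ no successor for Q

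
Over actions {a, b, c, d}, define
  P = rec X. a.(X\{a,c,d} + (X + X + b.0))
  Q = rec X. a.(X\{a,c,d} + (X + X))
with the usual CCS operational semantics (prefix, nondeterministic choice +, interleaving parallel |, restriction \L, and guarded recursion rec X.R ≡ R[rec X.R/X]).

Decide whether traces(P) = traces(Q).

trace-distinct — witness ⟨ab⟩

P's transition system — 3 states:
  m0 = rec X. a.(X\{a,c,d} + (X + X + b.0)) :: ··a··> m1
  m1 = (rec X. a.(X\{a,c,d} + (X + X + b.0)))\{a,c,d} + ((rec X. a.(X\{a,c,d} + (X + X + b.0))) + (rec X. a.(X\{a,c,d} + (X + X + b.0))) + b.0) :: ··a··> m1, ··b··> m2
  m2 = 0 :: (no moves)
Q's transition system — 2 states:
  n0 = rec X. a.(X\{a,c,d} + (X + X)) :: ··a··> n1
  n1 = (rec X. a.(X\{a,c,d} + (X + X)))\{a,c,d} + ((rec X. a.(X\{a,c,d} + (X + X))) + (rec X. a.(X\{a,c,d} + (X + X)))) :: ··a··> n1
Executing ab from P (initial set {m0}):
  [1] a ⇒ {m1}
  [2] b ⇒ {m2}
  P completes σ.
Executing ab from Q (initial set {n0}):
  [1] a ⇒ {n1}
  [2] b ⇒ ∅ (Q stuck)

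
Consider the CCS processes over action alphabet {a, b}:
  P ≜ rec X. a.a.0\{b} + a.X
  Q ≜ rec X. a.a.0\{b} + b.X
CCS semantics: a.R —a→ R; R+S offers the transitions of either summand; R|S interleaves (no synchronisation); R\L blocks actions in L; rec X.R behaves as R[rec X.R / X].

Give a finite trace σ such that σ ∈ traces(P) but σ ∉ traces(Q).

aaa

Reachable graph of P (3 states):
  s0 = rec X. a.a.0\{b} + a.X → --a--▸ s0, --a--▸ s1
  s1 = a.0\{b} → --a--▸ s2
  s2 = 0\{b} → ∅
Reachable graph of Q (3 states):
  t0 = rec X. a.a.0\{b} + b.X → --a--▸ t1, --b--▸ t0
  t1 = a.0\{b} → --a--▸ t2
  t2 = 0\{b} → ∅
Executing aaa from P (initial set {s0}):
  step 1 (a): {s0, s1}
  step 2 (a): {s0, s1, s2}
  step 3 (a): {s0, s1, s2}
  P completes σ.
Executing aaa from Q (initial set {t0}):
  step 1 (a): {t1}
  step 2 (a): {t2}
  step 3 (a): ∅  — Q cannot continue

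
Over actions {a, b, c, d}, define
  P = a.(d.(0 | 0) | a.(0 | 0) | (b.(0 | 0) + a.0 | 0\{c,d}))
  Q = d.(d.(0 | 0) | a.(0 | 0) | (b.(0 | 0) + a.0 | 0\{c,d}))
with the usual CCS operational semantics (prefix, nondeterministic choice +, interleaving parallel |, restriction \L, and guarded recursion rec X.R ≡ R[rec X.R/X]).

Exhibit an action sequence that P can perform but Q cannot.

a

LTS(P): 13 reachable states
  m0 = a.(d.(0 | 0) | a.(0 | 0) | (b.(0 | 0) + a.0 | 0\{c,d})) ⊢ —a→ m1
  m1 = d.(0 | 0) | a.(0 | 0) | (b.(0 | 0) + a.0 | 0\{c,d}) ⊢ —a→ m2, —a→ m3, —b→ m4, —d→ m5
  m2 = d.(0 | 0) | (0 | 0) | (b.(0 | 0) + a.0 | 0\{c,d}) ⊢ —a→ m6, —b→ m7, —d→ m8
  m3 = d.(0 | 0) | a.(0 | 0) | (0 | 0\{c,d}) ⊢ —a→ m6, —d→ m9
  m4 = d.(0 | 0) | a.(0 | 0) | (0 | 0) ⊢ —a→ m7, —d→ m10
  m5 = 0 | 0 | a.(0 | 0) | (b.(0 | 0) + a.0 | 0\{c,d}) ⊢ —a→ m8, —a→ m9, —b→ m10
  m6 = d.(0 | 0) | (0 | 0) | (0 | 0\{c,d}) ⊢ —d→ m11
  m7 = d.(0 | 0) | (0 | 0) | (0 | 0) ⊢ —d→ m12
  m8 = 0 | 0 | (0 | 0) | (b.(0 | 0) + a.0 | 0\{c,d}) ⊢ —a→ m11, —b→ m12
  m9 = 0 | 0 | a.(0 | 0) | (0 | 0\{c,d}) ⊢ —a→ m11
  m10 = 0 | 0 | a.(0 | 0) | (0 | 0) ⊢ —a→ m12
  m11 = 0 | 0 | (0 | 0) | (0 | 0\{c,d}) ⊢ ∅
  m12 = 0 | 0 | (0 | 0) | (0 | 0) ⊢ ∅
LTS(Q): 13 reachable states
  n0 = d.(d.(0 | 0) | a.(0 | 0) | (b.(0 | 0) + a.0 | 0\{c,d})) ⊢ —d→ n1
  n1 = d.(0 | 0) | a.(0 | 0) | (b.(0 | 0) + a.0 | 0\{c,d}) ⊢ —a→ n2, —a→ n3, —b→ n4, —d→ n5
  n2 = d.(0 | 0) | (0 | 0) | (b.(0 | 0) + a.0 | 0\{c,d}) ⊢ —a→ n6, —b→ n7, —d→ n8
  n3 = d.(0 | 0) | a.(0 | 0) | (0 | 0\{c,d}) ⊢ —a→ n6, —d→ n9
  n4 = d.(0 | 0) | a.(0 | 0) | (0 | 0) ⊢ —a→ n7, —d→ n10
  n5 = 0 | 0 | a.(0 | 0) | (b.(0 | 0) + a.0 | 0\{c,d}) ⊢ —a→ n8, —a→ n9, —b→ n10
  n6 = d.(0 | 0) | (0 | 0) | (0 | 0\{c,d}) ⊢ —d→ n11
  n7 = d.(0 | 0) | (0 | 0) | (0 | 0) ⊢ —d→ n12
  n8 = 0 | 0 | (0 | 0) | (b.(0 | 0) + a.0 | 0\{c,d}) ⊢ —a→ n11, —b→ n12
  n9 = 0 | 0 | a.(0 | 0) | (0 | 0\{c,d}) ⊢ —a→ n11
  n10 = 0 | 0 | a.(0 | 0) | (0 | 0) ⊢ —a→ n12
  n11 = 0 | 0 | (0 | 0) | (0 | 0\{c,d}) ⊢ ∅
  n12 = 0 | 0 | (0 | 0) | (0 | 0) ⊢ ∅
Executing a from P (initial set {m0}):
  step 1 (a): {m1}
  — P admits the full trace.
Executing a from Q (initial set {n0}):
  step 1 (a): ∅ (Q stuck)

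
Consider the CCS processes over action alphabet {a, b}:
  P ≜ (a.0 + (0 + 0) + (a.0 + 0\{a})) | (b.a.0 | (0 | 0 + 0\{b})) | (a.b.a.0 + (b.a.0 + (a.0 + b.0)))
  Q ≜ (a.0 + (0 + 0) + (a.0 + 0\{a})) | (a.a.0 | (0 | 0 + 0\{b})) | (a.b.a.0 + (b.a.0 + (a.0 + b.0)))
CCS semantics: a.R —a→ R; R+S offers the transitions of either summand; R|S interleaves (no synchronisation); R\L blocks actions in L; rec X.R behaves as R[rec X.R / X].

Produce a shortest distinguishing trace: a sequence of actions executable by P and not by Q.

bb

P's transition system — 24 states:
  m0 = (a.0 + (0 + 0) + (a.0 + 0\{a})) | (b.a.0 | (0 | 0 + 0\{b})) | (a.b.a.0 + (b.a.0 + (a.0 + b.0))) :: -a-> m1, -a-> m2, -a-> m3, -b-> m1, -b-> m4, -b-> m5
  m1 = (a.0 + (0 + 0) + (a.0 + 0\{a})) | (b.a.0 | (0 | 0 + 0\{b})) | 0 :: -a-> m6, -b-> m7
  m2 = (a.0 + (0 + 0) + (a.0 + 0\{a})) | (b.a.0 | (0 | 0 + 0\{b})) | b.a.0 :: -a-> m8, -b-> m5, -b-> m9
  m3 = 0 | (b.a.0 | (0 | 0 + 0\{b})) | (a.b.a.0 + (b.a.0 + (a.0 + b.0))) :: -a-> m6, -a-> m8, -b-> m10, -b-> m11, -b-> m6
  m4 = (a.0 + (0 + 0) + (a.0 + 0\{a})) | (a.0 | (0 | 0 + 0\{b})) | (a.b.a.0 + (b.a.0 + (a.0 + b.0))) :: -a-> m10, -a-> m12, -a-> m7, -a-> m9, -b-> m13, -b-> m7
  m5 = (a.0 + (0 + 0) + (a.0 + 0\{a})) | (b.a.0 | (0 | 0 + 0\{b})) | a.0 :: -a-> m1, -a-> m11, -b-> m13
  m6 = 0 | (b.a.0 | (0 | 0 + 0\{b})) | 0 :: -b-> m14
  m7 = (a.0 + (0 + 0) + (a.0 + 0\{a})) | (a.0 | (0 | 0 + 0\{b})) | 0 :: -a-> m14, -a-> m15
  m8 = 0 | (b.a.0 | (0 | 0 + 0\{b})) | b.a.0 :: -b-> m11, -b-> m16
  m9 = (a.0 + (0 + 0) + (a.0 + 0\{a})) | (a.0 | (0 | 0 + 0\{b})) | b.a.0 :: -a-> m16, -a-> m17, -b-> m13
  m10 = 0 | (a.0 | (0 | 0 + 0\{b})) | (a.b.a.0 + (b.a.0 + (a.0 + b.0))) :: -a-> m14, -a-> m16, -a-> m18, -b-> m14, -b-> m19
  m11 = 0 | (b.a.0 | (0 | 0 + 0\{b})) | a.0 :: -a-> m6, -b-> m19
  m12 = (a.0 + (0 + 0) + (a.0 + 0\{a})) | (0 | (0 | 0 + 0\{b})) | (a.b.a.0 + (b.a.0 + (a.0 + b.0))) :: -a-> m15, -a-> m17, -a-> m18, -b-> m15, -b-> m20
  m13 = (a.0 + (0 + 0) + (a.0 + 0\{a})) | (a.0 | (0 | 0 + 0\{b})) | a.0 :: -a-> m19, -a-> m20, -a-> m7
  m14 = 0 | (a.0 | (0 | 0 + 0\{b})) | 0 :: -a-> m21
  m15 = (a.0 + (0 + 0) + (a.0 + 0\{a})) | (0 | (0 | 0 + 0\{b})) | 0 :: -a-> m21
  m16 = 0 | (a.0 | (0 | 0 + 0\{b})) | b.a.0 :: -a-> m22, -b-> m19
  m17 = (a.0 + (0 + 0) + (a.0 + 0\{a})) | (0 | (0 | 0 + 0\{b})) | b.a.0 :: -a-> m22, -b-> m20
  m18 = 0 | (0 | (0 | 0 + 0\{b})) | (a.b.a.0 + (b.a.0 + (a.0 + b.0))) :: -a-> m21, -a-> m22, -b-> m21, -b-> m23
  m19 = 0 | (a.0 | (0 | 0 + 0\{b})) | a.0 :: -a-> m14, -a-> m23
  m20 = (a.0 + (0 + 0) + (a.0 + 0\{a})) | (0 | (0 | 0 + 0\{b})) | a.0 :: -a-> m15, -a-> m23
  m21 = 0 | (0 | (0 | 0 + 0\{b})) | 0 :: (no moves)
  m22 = 0 | (0 | (0 | 0 + 0\{b})) | b.a.0 :: -b-> m23
  m23 = 0 | (0 | (0 | 0 + 0\{b})) | a.0 :: -a-> m21
Q's transition system — 24 states:
  n0 = (a.0 + (0 + 0) + (a.0 + 0\{a})) | (a.a.0 | (0 | 0 + 0\{b})) | (a.b.a.0 + (b.a.0 + (a.0 + b.0))) :: -a-> n1, -a-> n2, -a-> n3, -a-> n4, -b-> n2, -b-> n5
  n1 = (a.0 + (0 + 0) + (a.0 + 0\{a})) | (a.0 | (0 | 0 + 0\{b})) | (a.b.a.0 + (b.a.0 + (a.0 + b.0))) :: -a-> n6, -a-> n7, -a-> n8, -a-> n9, -b-> n10, -b-> n7
  n2 = (a.0 + (0 + 0) + (a.0 + 0\{a})) | (a.a.0 | (0 | 0 + 0\{b})) | 0 :: -a-> n11, -a-> n7
  n3 = (a.0 + (0 + 0) + (a.0 + 0\{a})) | (a.a.0 | (0 | 0 + 0\{b})) | b.a.0 :: -a-> n12, -a-> n8, -b-> n5
  n4 = 0 | (a.a.0 | (0 | 0 + 0\{b})) | (a.b.a.0 + (b.a.0 + (a.0 + b.0))) :: -a-> n11, -a-> n12, -a-> n9, -b-> n11, -b-> n13
  n5 = (a.0 + (0 + 0) + (a.0 + 0\{a})) | (a.a.0 | (0 | 0 + 0\{b})) | a.0 :: -a-> n10, -a-> n13, -a-> n2
  n6 = (a.0 + (0 + 0) + (a.0 + 0\{a})) | (0 | (0 | 0 + 0\{b})) | (a.b.a.0 + (b.a.0 + (a.0 + b.0))) :: -a-> n14, -a-> n15, -a-> n16, -b-> n14, -b-> n17
  n7 = (a.0 + (0 + 0) + (a.0 + 0\{a})) | (a.0 | (0 | 0 + 0\{b})) | 0 :: -a-> n14, -a-> n18
  n8 = (a.0 + (0 + 0) + (a.0 + 0\{a})) | (a.0 | (0 | 0 + 0\{b})) | b.a.0 :: -a-> n15, -a-> n19, -b-> n10
  n9 = 0 | (a.0 | (0 | 0 + 0\{b})) | (a.b.a.0 + (b.a.0 + (a.0 + b.0))) :: -a-> n16, -a-> n18, -a-> n19, -b-> n18, -b-> n20
  n10 = (a.0 + (0 + 0) + (a.0 + 0\{a})) | (a.0 | (0 | 0 + 0\{b})) | a.0 :: -a-> n17, -a-> n20, -a-> n7
  n11 = 0 | (a.a.0 | (0 | 0 + 0\{b})) | 0 :: -a-> n18
  n12 = 0 | (a.a.0 | (0 | 0 + 0\{b})) | b.a.0 :: -a-> n19, -b-> n13
  n13 = 0 | (a.a.0 | (0 | 0 + 0\{b})) | a.0 :: -a-> n11, -a-> n20
  n14 = (a.0 + (0 + 0) + (a.0 + 0\{a})) | (0 | (0 | 0 + 0\{b})) | 0 :: -a-> n21
  n15 = (a.0 + (0 + 0) + (a.0 + 0\{a})) | (0 | (0 | 0 + 0\{b})) | b.a.0 :: -a-> n22, -b-> n17
  n16 = 0 | (0 | (0 | 0 + 0\{b})) | (a.b.a.0 + (b.a.0 + (a.0 + b.0))) :: -a-> n21, -a-> n22, -b-> n21, -b-> n23
  n17 = (a.0 + (0 + 0) + (a.0 + 0\{a})) | (0 | (0 | 0 + 0\{b})) | a.0 :: -a-> n14, -a-> n23
  n18 = 0 | (a.0 | (0 | 0 + 0\{b})) | 0 :: -a-> n21
  n19 = 0 | (a.0 | (0 | 0 + 0\{b})) | b.a.0 :: -a-> n22, -b-> n20
  n20 = 0 | (a.0 | (0 | 0 + 0\{b})) | a.0 :: -a-> n18, -a-> n23
  n21 = 0 | (0 | (0 | 0 + 0\{b})) | 0 :: (no moves)
  n22 = 0 | (0 | (0 | 0 + 0\{b})) | b.a.0 :: -b-> n23
  n23 = 0 | (0 | (0 | 0 + 0\{b})) | a.0 :: -a-> n21
Trace ⟨bb⟩ through P, begin at {m0}:
  after b @ step 1: {m1, m4, m5}
  after b @ step 2: {m13, m7}
  P completes σ.
Trace ⟨bb⟩ through Q, begin at {n0}:
  after b @ step 1: {n2, n5}
  after b @ step 2: ∅ (Q stuck)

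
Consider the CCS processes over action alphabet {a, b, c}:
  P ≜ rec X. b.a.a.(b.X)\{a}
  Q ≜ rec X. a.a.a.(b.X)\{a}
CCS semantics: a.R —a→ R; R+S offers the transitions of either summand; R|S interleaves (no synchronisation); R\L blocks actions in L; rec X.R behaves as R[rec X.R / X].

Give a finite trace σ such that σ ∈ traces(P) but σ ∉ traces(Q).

LTS(P): 6 reachable states
  u0 = rec X. b.a.a.(b.X)\{a} → -b-> u1
  u1 = a.a.(b.(rec X. b.a.a.(b.X)\{a}))\{a} → -a-> u2
  u2 = a.(b.(rec X. b.a.a.(b.X)\{a}))\{a} → -a-> u3
  u3 = (b.(rec X. b.a.a.(b.X)\{a}))\{a} → -b-> u4
  u4 = (rec X. b.a.a.(b.X)\{a})\{a} → -b-> u5
  u5 = (a.a.(b.(rec X. b.a.a.(b.X)\{a}))\{a})\{a} → (no moves)
LTS(Q): 5 reachable states
  v0 = rec X. a.a.a.(b.X)\{a} → -a-> v1
  v1 = a.a.(b.(rec X. a.a.a.(b.X)\{a}))\{a} → -a-> v2
  v2 = a.(b.(rec X. a.a.a.(b.X)\{a}))\{a} → -a-> v3
  v3 = (b.(rec X. a.a.a.(b.X)\{a}))\{a} → -b-> v4
  v4 = (rec X. a.a.a.(b.X)\{a})\{a} → (no moves)
Run σ = ⟨b⟩ on P: start {u0}
  [1] b ⇒ {u1}
  P completes σ.
Run σ = ⟨b⟩ on Q: start {v0}
  [1] b ⇒ ∅ (Q stuck)

b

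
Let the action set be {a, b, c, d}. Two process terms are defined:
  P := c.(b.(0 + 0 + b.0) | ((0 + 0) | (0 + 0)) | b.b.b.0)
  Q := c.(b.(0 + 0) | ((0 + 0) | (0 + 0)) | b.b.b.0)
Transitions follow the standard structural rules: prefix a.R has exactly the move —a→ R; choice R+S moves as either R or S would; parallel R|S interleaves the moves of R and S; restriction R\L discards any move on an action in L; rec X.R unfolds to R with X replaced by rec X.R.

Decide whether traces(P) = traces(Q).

trace-distinct — witness ⟨cbbbbb⟩

Reachable graph of P (13 states):
  u0 = c.(b.(0 + 0 + b.0) | ((0 + 0) | (0 + 0)) | b.b.b.0) :: —c→ u1
  u1 = b.(0 + 0 + b.0) | ((0 + 0) | (0 + 0)) | b.b.b.0 :: —b→ u2, —b→ u3
  u2 = (0 + 0 + b.0) | ((0 + 0) | (0 + 0)) | b.b.b.0 :: —b→ u4, —b→ u5
  u3 = b.(0 + 0 + b.0) | ((0 + 0) | (0 + 0)) | b.b.0 :: —b→ u4, —b→ u6
  u4 = (0 + 0 + b.0) | ((0 + 0) | (0 + 0)) | b.b.0 :: —b→ u7, —b→ u8
  u5 = 0 | ((0 + 0) | (0 + 0)) | b.b.b.0 :: —b→ u8
  u6 = b.(0 + 0 + b.0) | ((0 + 0) | (0 + 0)) | b.0 :: —b→ u7, —b→ u9
  u7 = (0 + 0 + b.0) | ((0 + 0) | (0 + 0)) | b.0 :: —b→ u10, —b→ u11
  u8 = 0 | ((0 + 0) | (0 + 0)) | b.b.0 :: —b→ u11
  u9 = b.(0 + 0 + b.0) | ((0 + 0) | (0 + 0)) | 0 :: —b→ u10
  u10 = (0 + 0 + b.0) | ((0 + 0) | (0 + 0)) | 0 :: —b→ u12
  u11 = 0 | ((0 + 0) | (0 + 0)) | b.0 :: —b→ u12
  u12 = 0 | ((0 + 0) | (0 + 0)) | 0 :: ∅
Reachable graph of Q (9 states):
  v0 = c.(b.(0 + 0) | ((0 + 0) | (0 + 0)) | b.b.b.0) :: —c→ v1
  v1 = b.(0 + 0) | ((0 + 0) | (0 + 0)) | b.b.b.0 :: —b→ v2, —b→ v3
  v2 = (0 + 0) | ((0 + 0) | (0 + 0)) | b.b.b.0 :: —b→ v4
  v3 = b.(0 + 0) | ((0 + 0) | (0 + 0)) | b.b.0 :: —b→ v4, —b→ v5
  v4 = (0 + 0) | ((0 + 0) | (0 + 0)) | b.b.0 :: —b→ v6
  v5 = b.(0 + 0) | ((0 + 0) | (0 + 0)) | b.0 :: —b→ v6, —b→ v7
  v6 = (0 + 0) | ((0 + 0) | (0 + 0)) | b.0 :: —b→ v8
  v7 = b.(0 + 0) | ((0 + 0) | (0 + 0)) | 0 :: —b→ v8
  v8 = (0 + 0) | ((0 + 0) | (0 + 0)) | 0 :: ∅
Executing cbbbbb from P (initial set {u0}):
  step 1 (c): {u1}
  step 2 (b): {u2, u3}
  step 3 (b): {u4, u5, u6}
  step 4 (b): {u7, u8, u9}
  step 5 (b): {u10, u11}
  step 6 (b): {u12}
  ✓ P
Executing cbbbbb from Q (initial set {v0}):
  step 1 (c): {v1}
  step 2 (b): {v2, v3}
  step 3 (b): {v4, v5}
  step 4 (b): {v6, v7}
  step 5 (b): {v8}
  step 6 (b): ∅ (Q stuck)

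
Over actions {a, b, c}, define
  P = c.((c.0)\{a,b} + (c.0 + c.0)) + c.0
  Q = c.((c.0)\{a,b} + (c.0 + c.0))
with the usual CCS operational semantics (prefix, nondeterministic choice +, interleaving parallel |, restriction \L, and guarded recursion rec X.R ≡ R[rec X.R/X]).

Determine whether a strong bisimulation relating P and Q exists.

P's transition system — 4 states:
  s0 = c.((c.0)\{a,b} + (c.0 + c.0)) + c.0 → ··c··> s1, ··c··> s2
  s1 = (c.0)\{a,b} + (c.0 + c.0) → ··c··> s2, ··c··> s3
  s2 = 0 → stopped
  s3 = 0\{a,b} → stopped
Q's transition system — 4 states:
  t0 = c.((c.0)\{a,b} + (c.0 + c.0)) → ··c··> t1
  t1 = (c.0)\{a,b} + (c.0 + c.0) → ··c··> t2, ··c··> t3
  t2 = 0 → stopped
  t3 = 0\{a,b} → stopped
Bisimilarity quotient blocks:
  B0 = {s0}
  B1 = {s1, t1}
  B2 = {s2, s3, t2, t3}
  B3 = {t0}
s0 ∈ B0, t0 ∈ B3 → different blocks

NO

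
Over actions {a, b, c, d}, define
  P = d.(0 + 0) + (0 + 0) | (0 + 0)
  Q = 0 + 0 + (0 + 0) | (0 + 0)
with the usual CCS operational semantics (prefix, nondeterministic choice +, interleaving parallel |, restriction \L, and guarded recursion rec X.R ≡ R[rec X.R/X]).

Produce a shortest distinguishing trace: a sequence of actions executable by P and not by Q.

P's transition system — 2 states:
  m0 = d.(0 + 0) + (0 + 0) | (0 + 0) → -d-> m1
  m1 = 0 + 0 → (no moves)
Q's transition system — 1 states:
  n0 = 0 + 0 + (0 + 0) | (0 + 0) → (no moves)
Trace ⟨d⟩ through P, begin at {m0}:
  step 1 (d): {m1}
  — P admits the full trace.
Trace ⟨d⟩ through Q, begin at {n0}:
  step 1 (d): ∅  — Q cannot continue

d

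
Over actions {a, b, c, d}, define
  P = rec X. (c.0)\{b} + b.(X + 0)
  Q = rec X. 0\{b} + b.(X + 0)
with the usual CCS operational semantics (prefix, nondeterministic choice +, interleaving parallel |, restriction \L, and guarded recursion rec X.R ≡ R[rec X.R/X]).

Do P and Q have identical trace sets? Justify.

LTS(P): 3 reachable states
  p0 = rec X. (c.0)\{b} + b.(X + 0) | -b-> p1, -c-> p2
  p1 = (rec X. (c.0)\{b} + b.(X + 0)) + 0 | -b-> p1, -c-> p2
  p2 = 0\{b} | deadlocked
LTS(Q): 2 reachable states
  q0 = rec X. 0\{b} + b.(X + 0) | -b-> q1
  q1 = (rec X. 0\{b} + b.(X + 0)) + 0 | -b-> q1
Trace ⟨c⟩ through P, begin at {p0}:
  step 1 (c): {p2}
  P completes σ.
Trace ⟨c⟩ through Q, begin at {q0}:
  step 1 (c): ∅  — Q cannot continue

traces(P) ≠ traces(Q) — witness ⟨c⟩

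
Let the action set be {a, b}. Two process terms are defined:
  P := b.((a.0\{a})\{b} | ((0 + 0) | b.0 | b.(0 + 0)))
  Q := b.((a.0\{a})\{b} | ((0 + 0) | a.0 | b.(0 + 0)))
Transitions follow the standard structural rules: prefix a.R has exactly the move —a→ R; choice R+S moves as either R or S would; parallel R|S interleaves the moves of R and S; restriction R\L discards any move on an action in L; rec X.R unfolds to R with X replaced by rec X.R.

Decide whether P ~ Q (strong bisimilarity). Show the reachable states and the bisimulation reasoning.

LTS(P): 9 reachable states
  u0 = b.((a.0\{a})\{b} | ((0 + 0) | b.0 | b.(0 + 0))) ⊢ —b→ u1
  u1 = (a.0\{a})\{b} | ((0 + 0) | b.0 | b.(0 + 0)) ⊢ —a→ u2, —b→ u3, —b→ u4
  u2 = 0\{a}\{b} | ((0 + 0) | b.0 | b.(0 + 0)) ⊢ —b→ u5, —b→ u6
  u3 = (a.0\{a})\{b} | ((0 + 0) | 0 | b.(0 + 0)) ⊢ —a→ u5, —b→ u7
  u4 = (a.0\{a})\{b} | ((0 + 0) | b.0 | (0 + 0)) ⊢ —a→ u6, —b→ u7
  u5 = 0\{a}\{b} | ((0 + 0) | 0 | b.(0 + 0)) ⊢ —b→ u8
  u6 = 0\{a}\{b} | ((0 + 0) | b.0 | (0 + 0)) ⊢ —b→ u8
  u7 = (a.0\{a})\{b} | ((0 + 0) | 0 | (0 + 0)) ⊢ —a→ u8
  u8 = 0\{a}\{b} | ((0 + 0) | 0 | (0 + 0)) ⊢ (no moves)
LTS(Q): 9 reachable states
  v0 = b.((a.0\{a})\{b} | ((0 + 0) | a.0 | b.(0 + 0))) ⊢ —b→ v1
  v1 = (a.0\{a})\{b} | ((0 + 0) | a.0 | b.(0 + 0)) ⊢ —a→ v2, —a→ v3, —b→ v4
  v2 = (a.0\{a})\{b} | ((0 + 0) | 0 | b.(0 + 0)) ⊢ —a→ v5, —b→ v6
  v3 = 0\{a}\{b} | ((0 + 0) | a.0 | b.(0 + 0)) ⊢ —a→ v5, —b→ v7
  v4 = (a.0\{a})\{b} | ((0 + 0) | a.0 | (0 + 0)) ⊢ —a→ v6, —a→ v7
  v5 = 0\{a}\{b} | ((0 + 0) | 0 | b.(0 + 0)) ⊢ —b→ v8
  v6 = (a.0\{a})\{b} | ((0 + 0) | 0 | (0 + 0)) ⊢ —a→ v8
  v7 = 0\{a}\{b} | ((0 + 0) | a.0 | (0 + 0)) ⊢ —a→ v8
  v8 = 0\{a}\{b} | ((0 + 0) | 0 | (0 + 0)) ⊢ (no moves)
Coarsest stable partition (strong bisimilarity classes):
  B0 = {u0}
  B1 = {u1}
  B2 = {u3, u4, v2, v3}
  B3 = {u7, v6, v7}
  B4 = {u8, v8}
  B5 = {u5, u6, v5}
  B6 = {u2}
  B7 = {v0}
  B8 = {v1}
  B9 = {v4}
u0 ∈ B0, v0 ∈ B7 → different blocks

P ≁ Q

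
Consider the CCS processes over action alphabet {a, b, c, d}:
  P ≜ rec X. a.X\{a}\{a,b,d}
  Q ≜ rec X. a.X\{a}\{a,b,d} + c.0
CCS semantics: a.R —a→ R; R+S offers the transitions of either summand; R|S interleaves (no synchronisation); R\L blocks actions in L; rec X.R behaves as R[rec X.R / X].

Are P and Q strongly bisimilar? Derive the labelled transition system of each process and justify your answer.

P's transition system — 2 states:
  m0 = rec X. a.X\{a}\{a,b,d} has moves -a-> m1
  m1 = (rec X. a.X\{a}\{a,b,d})\{a}\{a,b,d} has moves ·
Q's transition system — 4 states:
  n0 = rec X. a.X\{a}\{a,b,d} + c.0 has moves -a-> n1, -c-> n2
  n1 = (rec X. a.X\{a}\{a,b,d} + c.0)\{a}\{a,b,d} has moves -c-> n3
  n2 = 0 has moves ·
  n3 = 0\{a}\{a,b,d} has moves ·
Bisimilarity quotient blocks:
  B0 = {m0}
  B1 = {m1, n2, n3}
  B2 = {n0}
  B3 = {n1}
m0 ∈ B0, n0 ∈ B2 → different blocks

not bisimilar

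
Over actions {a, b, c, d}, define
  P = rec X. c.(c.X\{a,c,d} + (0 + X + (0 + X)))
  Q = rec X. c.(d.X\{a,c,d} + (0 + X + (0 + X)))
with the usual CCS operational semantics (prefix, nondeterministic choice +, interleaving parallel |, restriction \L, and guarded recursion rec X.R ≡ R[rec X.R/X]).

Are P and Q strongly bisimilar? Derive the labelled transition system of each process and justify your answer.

Reachable graph of P (3 states):
  s0 = rec X. c.(c.X\{a,c,d} + (0 + X + (0 + X))) :: --c--▸ s1
  s1 = c.(rec X. c.(c.X\{a,c,d} + (0 + X + (0 + X))))\{a,c,d} + (0 + (rec X. c.(c.X\{a,c,d} + (0 + X + (0 + X)))) + (0 + (rec X. c.(c.X\{a,c,d} + (0 + X + (0 + X)))))) :: --c--▸ s1, --c--▸ s2
  s2 = (rec X. c.(c.X\{a,c,d} + (0 + X + (0 + X))))\{a,c,d} :: stopped
Reachable graph of Q (3 states):
  t0 = rec X. c.(d.X\{a,c,d} + (0 + X + (0 + X))) :: --c--▸ t1
  t1 = d.(rec X. c.(d.X\{a,c,d} + (0 + X + (0 + X))))\{a,c,d} + (0 + (rec X. c.(d.X\{a,c,d} + (0 + X + (0 + X)))) + (0 + (rec X. c.(d.X\{a,c,d} + (0 + X + (0 + X)))))) :: --c--▸ t1, --d--▸ t2
  t2 = (rec X. c.(d.X\{a,c,d} + (0 + X + (0 + X))))\{a,c,d} :: stopped
Bisimilarity quotient blocks:
  B0 = {s0}
  B1 = {s1}
  B2 = {s2, t2}
  B3 = {t0}
  B4 = {t1}
s0 ∈ B0, t0 ∈ B3 → different blocks

P ≁ Q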